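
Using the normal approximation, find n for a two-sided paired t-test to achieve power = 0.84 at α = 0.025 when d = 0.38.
n = 73 pairs

Sample size formula (paired t-test, normal approximation):
n = ((z_{α/2} + z_β) / d)²

z_{α/2} = 2.241 (for α = 0.025, two-sided)
z_β = 0.994 (for power = 0.84)
d = 0.38

n = ((2.241 + 0.994) / 0.38)²
n = (8.513)²
n ≈ 72.47
Round up to the next whole number: n = 73 pairs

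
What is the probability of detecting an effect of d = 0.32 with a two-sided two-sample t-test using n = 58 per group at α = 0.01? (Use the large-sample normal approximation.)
Power ≈ 0.20

Power calculation (two-sample t-test, normal approximation):
z_β = d · √(n/2) - z_{α/2}
z_β = 0.32 · √(58/2) - 2.576
z_β = 0.32 · 5.385 - 2.576
z_β = -0.853

Power = Φ(z_β) = Φ(-0.853) ≈ 0.197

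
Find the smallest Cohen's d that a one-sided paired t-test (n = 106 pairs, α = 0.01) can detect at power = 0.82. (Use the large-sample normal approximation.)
d ≈ 0.31

Minimum detectable effect (paired t-test, normal approximation):
d = (z_α + z_β) / √n
d = (2.326 + 0.915) / √106
d = 3.242 / 10.296
d ≈ 0.31

By Cohen's convention (0.2 small / 0.5 medium / 0.8 large): small effect.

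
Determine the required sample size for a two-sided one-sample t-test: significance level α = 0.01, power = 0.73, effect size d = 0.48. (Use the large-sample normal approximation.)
n = 45

Sample size formula (one-sample t-test, normal approximation):
n = ((z_{α/2} + z_β) / d)²

z_{α/2} = 2.576 (for α = 0.01, two-sided)
z_β = 0.613 (for power = 0.73)
d = 0.48

n = ((2.576 + 0.613) / 0.48)²
n = (6.644)²
n ≈ 44.14
Round up to the next whole number: n = 45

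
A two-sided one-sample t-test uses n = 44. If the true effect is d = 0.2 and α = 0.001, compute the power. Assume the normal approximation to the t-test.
Power ≈ 0.02

Power calculation (one-sample t-test, normal approximation):
z_β = d · √n - z_{α/2}
z_β = 0.2 · √44 - 3.291
z_β = 0.2 · 6.633 - 3.291
z_β = -1.964

Power = Φ(z_β) = Φ(-1.964) ≈ 0.025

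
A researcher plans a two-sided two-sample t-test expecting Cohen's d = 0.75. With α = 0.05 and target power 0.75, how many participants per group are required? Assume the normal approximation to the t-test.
n = 25 per group

Sample size formula (two-sample t-test, normal approximation):
n = 2 · ((z_{α/2} + z_β) / d)²

z_{α/2} = 1.960 (for α = 0.05, two-sided)
z_β = 0.674 (for power = 0.75)
d = 0.75

n = 2 · ((1.960 + 0.674) / 0.75)²
n = 2 · (3.512)²
n ≈ 24.67
Round up to the next whole number: n = 25 per group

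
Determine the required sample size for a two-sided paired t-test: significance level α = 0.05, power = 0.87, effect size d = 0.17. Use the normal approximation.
n = 330 pairs

Sample size formula (paired t-test, normal approximation):
n = ((z_{α/2} + z_β) / d)²

z_{α/2} = 1.960 (for α = 0.05, two-sided)
z_β = 1.126 (for power = 0.87)
d = 0.17

n = ((1.960 + 1.126) / 0.17)²
n = (18.153)²
n ≈ 329.53
Round up to the next whole number: n = 330 pairs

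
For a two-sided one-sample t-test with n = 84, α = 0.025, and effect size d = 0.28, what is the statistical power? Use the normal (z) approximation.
Power ≈ 0.63

Power calculation (one-sample t-test, normal approximation):
z_β = d · √n - z_{α/2}
z_β = 0.28 · √84 - 2.241
z_β = 0.28 · 9.165 - 2.241
z_β = 0.325

Power = Φ(z_β) = Φ(0.325) ≈ 0.627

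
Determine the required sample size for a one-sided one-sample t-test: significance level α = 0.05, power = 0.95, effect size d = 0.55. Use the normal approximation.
n = 36

Sample size formula (one-sample t-test, normal approximation):
n = ((z_α + z_β) / d)²

z_α = 1.645 (for α = 0.05, one-sided)
z_β = 1.645 (for power = 0.95)
d = 0.55

n = ((1.645 + 1.645) / 0.55)²
n = (5.982)²
n ≈ 35.78
Round up to the next whole number: n = 36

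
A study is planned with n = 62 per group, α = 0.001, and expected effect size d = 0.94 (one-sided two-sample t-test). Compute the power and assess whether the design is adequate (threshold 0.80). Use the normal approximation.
Power ≈ 0.98; the study is adequately powered (power ≥ 0.80)

Power calculation (two-sample t-test, normal approximation):
z_β = d · √(n/2) - z_α
z_β = 0.94 · √(62/2) - 3.090
z_β = 0.94 · 5.568 - 3.090
z_β = 2.143

Power = Φ(z_β) = Φ(2.143) ≈ 0.984

Effect size d = 0.94 is large by Cohen's convention (0.2/0.5/0.8).

Threshold: power ≥ 0.80 is conventionally adequate.
Power ≈ 0.98 → the study is adequately powered (power ≥ 0.80).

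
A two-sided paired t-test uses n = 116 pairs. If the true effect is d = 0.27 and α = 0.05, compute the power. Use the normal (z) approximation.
Power ≈ 0.83

Power calculation (paired t-test, normal approximation):
z_β = d · √n - z_{α/2}
z_β = 0.27 · √116 - 1.960
z_β = 0.27 · 10.770 - 1.960
z_β = 0.948

Power = Φ(z_β) = Φ(0.948) ≈ 0.828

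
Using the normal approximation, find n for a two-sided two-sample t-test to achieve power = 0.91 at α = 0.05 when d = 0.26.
n = 323 per group

Sample size formula (two-sample t-test, normal approximation):
n = 2 · ((z_{α/2} + z_β) / d)²

z_{α/2} = 1.960 (for α = 0.05, two-sided)
z_β = 1.341 (for power = 0.91)
d = 0.26

n = 2 · ((1.960 + 1.341) / 0.26)²
n = 2 · (12.696)²
n ≈ 322.38
Round up to the next whole number: n = 323 per group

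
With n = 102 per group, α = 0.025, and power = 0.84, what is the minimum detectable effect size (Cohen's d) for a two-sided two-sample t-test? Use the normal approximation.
d ≈ 0.45

Minimum detectable effect (two-sample t-test, normal approximation):
d = (z_{α/2} + z_β) / √(n/2)
d = (2.241 + 0.994) / √(102/2)
d = 3.236 / 7.141
d ≈ 0.45

By Cohen's convention (0.2 small / 0.5 medium / 0.8 large): small effect.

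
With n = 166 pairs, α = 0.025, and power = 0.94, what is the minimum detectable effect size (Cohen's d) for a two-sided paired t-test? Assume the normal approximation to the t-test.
d ≈ 0.29

Minimum detectable effect (paired t-test, normal approximation):
d = (z_{α/2} + z_β) / √n
d = (2.241 + 1.555) / √166
d = 3.796 / 12.884
d ≈ 0.29

By Cohen's convention (0.2 small / 0.5 medium / 0.8 large): small effect.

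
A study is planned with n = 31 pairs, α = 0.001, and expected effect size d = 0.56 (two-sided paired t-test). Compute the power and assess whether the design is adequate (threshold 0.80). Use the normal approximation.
Power ≈ 0.43; the study is underpowered (power < 0.80)

Power calculation (paired t-test, normal approximation):
z_β = d · √n - z_{α/2}
z_β = 0.56 · √31 - 3.291
z_β = 0.56 · 5.568 - 3.291
z_β = -0.173

Power = Φ(z_β) = Φ(-0.173) ≈ 0.431

Effect size d = 0.56 is medium by Cohen's convention (0.2/0.5/0.8).

Threshold: power ≥ 0.80 is conventionally adequate.
Power ≈ 0.43 → the study is underpowered (power < 0.80).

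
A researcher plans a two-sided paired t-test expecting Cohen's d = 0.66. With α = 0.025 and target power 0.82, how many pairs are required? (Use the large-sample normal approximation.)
n = 23 pairs

Sample size formula (paired t-test, normal approximation):
n = ((z_{α/2} + z_β) / d)²

z_{α/2} = 2.241 (for α = 0.025, two-sided)
z_β = 0.915 (for power = 0.82)
d = 0.66

n = ((2.241 + 0.915) / 0.66)²
n = (4.782)²
n ≈ 22.87
Round up to the next whole number: n = 23 pairs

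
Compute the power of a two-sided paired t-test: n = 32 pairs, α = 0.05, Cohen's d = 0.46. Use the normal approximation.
Power ≈ 0.74

Power calculation (paired t-test, normal approximation):
z_β = d · √n - z_{α/2}
z_β = 0.46 · √32 - 1.960
z_β = 0.46 · 5.657 - 1.960
z_β = 0.642

Power = Φ(z_β) = Φ(0.642) ≈ 0.740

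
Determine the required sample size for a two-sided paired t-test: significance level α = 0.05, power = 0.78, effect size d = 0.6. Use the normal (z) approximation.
n = 21 pairs

Sample size formula (paired t-test, normal approximation):
n = ((z_{α/2} + z_β) / d)²

z_{α/2} = 1.960 (for α = 0.05, two-sided)
z_β = 0.772 (for power = 0.78)
d = 0.6

n = ((1.960 + 0.772) / 0.6)²
n = (4.553)²
n ≈ 20.73
Round up to the next whole number: n = 21 pairs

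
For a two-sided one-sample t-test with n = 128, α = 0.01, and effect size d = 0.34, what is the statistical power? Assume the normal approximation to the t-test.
Power ≈ 0.90

Power calculation (one-sample t-test, normal approximation):
z_β = d · √n - z_{α/2}
z_β = 0.34 · √128 - 2.576
z_β = 0.34 · 11.314 - 2.576
z_β = 1.271

Power = Φ(z_β) = Φ(1.271) ≈ 0.898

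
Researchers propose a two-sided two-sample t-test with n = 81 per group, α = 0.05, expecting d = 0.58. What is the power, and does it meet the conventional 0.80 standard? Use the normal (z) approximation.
Power ≈ 0.96; the study is adequately powered (power ≥ 0.80)

Power calculation (two-sample t-test, normal approximation):
z_β = d · √(n/2) - z_{α/2}
z_β = 0.58 · √(81/2) - 1.960
z_β = 0.58 · 6.364 - 1.960
z_β = 1.731

Power = Φ(z_β) = Φ(1.731) ≈ 0.958

Effect size d = 0.58 is medium by Cohen's convention (0.2/0.5/0.8).

Threshold: power ≥ 0.80 is conventionally adequate.
Power ≈ 0.96 → the study is adequately powered (power ≥ 0.80).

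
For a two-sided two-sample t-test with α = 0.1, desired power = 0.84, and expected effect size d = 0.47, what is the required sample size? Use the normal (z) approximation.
n = 64 per group

Sample size formula (two-sample t-test, normal approximation):
n = 2 · ((z_{α/2} + z_β) / d)²

z_{α/2} = 1.645 (for α = 0.1, two-sided)
z_β = 0.994 (for power = 0.84)
d = 0.47

n = 2 · ((1.645 + 0.994) / 0.47)²
n = 2 · (5.615)²
n ≈ 63.06
Round up to the next whole number: n = 64 per group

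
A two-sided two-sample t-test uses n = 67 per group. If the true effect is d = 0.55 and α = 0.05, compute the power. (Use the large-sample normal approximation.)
Power ≈ 0.89

Power calculation (two-sample t-test, normal approximation):
z_β = d · √(n/2) - z_{α/2}
z_β = 0.55 · √(67/2) - 1.960
z_β = 0.55 · 5.788 - 1.960
z_β = 1.223

Power = Φ(z_β) = Φ(1.223) ≈ 0.889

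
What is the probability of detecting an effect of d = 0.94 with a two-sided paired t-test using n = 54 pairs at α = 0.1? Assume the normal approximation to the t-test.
Power ≈ 1.00

Power calculation (paired t-test, normal approximation):
z_β = d · √n - z_{α/2}
z_β = 0.94 · √54 - 1.645
z_β = 0.94 · 7.348 - 1.645
z_β = 5.263

Power = Φ(z_β) = Φ(5.263) ≈ 1.000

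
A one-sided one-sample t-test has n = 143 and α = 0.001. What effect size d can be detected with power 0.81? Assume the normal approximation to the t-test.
d ≈ 0.33

Minimum detectable effect (one-sample t-test, normal approximation):
d = (z_α + z_β) / √n
d = (3.090 + 0.878) / √143
d = 3.968 / 11.958
d ≈ 0.33

By Cohen's convention (0.2 small / 0.5 medium / 0.8 large): small effect.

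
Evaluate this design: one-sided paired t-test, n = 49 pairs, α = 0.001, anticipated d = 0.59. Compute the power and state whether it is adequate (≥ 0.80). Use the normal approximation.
Power ≈ 0.85; the study is adequately powered (power ≥ 0.80)

Power calculation (paired t-test, normal approximation):
z_β = d · √n - z_α
z_β = 0.59 · √49 - 3.090
z_β = 0.59 · 7.000 - 3.090
z_β = 1.040

Power = Φ(z_β) = Φ(1.040) ≈ 0.851

Effect size d = 0.59 is medium by Cohen's convention (0.2/0.5/0.8).

Threshold: power ≥ 0.80 is conventionally adequate.
Power ≈ 0.85 → the study is adequately powered (power ≥ 0.80).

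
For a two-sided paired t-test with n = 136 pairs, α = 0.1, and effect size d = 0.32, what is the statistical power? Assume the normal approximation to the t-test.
Power ≈ 0.98

Power calculation (paired t-test, normal approximation):
z_β = d · √n - z_{α/2}
z_β = 0.32 · √136 - 1.645
z_β = 0.32 · 11.662 - 1.645
z_β = 2.087

Power = Φ(z_β) = Φ(2.087) ≈ 0.982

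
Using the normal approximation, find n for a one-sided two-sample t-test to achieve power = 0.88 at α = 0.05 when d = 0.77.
n = 27 per group

Sample size formula (two-sample t-test, normal approximation):
n = 2 · ((z_α + z_β) / d)²

z_α = 1.645 (for α = 0.05, one-sided)
z_β = 1.175 (for power = 0.88)
d = 0.77

n = 2 · ((1.645 + 1.175) / 0.77)²
n = 2 · (3.662)²
n ≈ 26.82
Round up to the next whole number: n = 27 per group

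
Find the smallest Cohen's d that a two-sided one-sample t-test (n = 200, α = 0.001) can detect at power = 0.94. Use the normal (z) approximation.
d ≈ 0.34

Minimum detectable effect (one-sample t-test, normal approximation):
d = (z_{α/2} + z_β) / √n
d = (3.291 + 1.555) / √200
d = 4.845 / 14.142
d ≈ 0.34

By Cohen's convention (0.2 small / 0.5 medium / 0.8 large): small effect.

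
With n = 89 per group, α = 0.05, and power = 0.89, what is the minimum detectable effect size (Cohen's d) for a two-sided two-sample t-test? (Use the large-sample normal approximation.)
d ≈ 0.48

Minimum detectable effect (two-sample t-test, normal approximation):
d = (z_{α/2} + z_β) / √(n/2)
d = (1.960 + 1.227) / √(89/2)
d = 3.186 / 6.671
d ≈ 0.48

By Cohen's convention (0.2 small / 0.5 medium / 0.8 large): small effect.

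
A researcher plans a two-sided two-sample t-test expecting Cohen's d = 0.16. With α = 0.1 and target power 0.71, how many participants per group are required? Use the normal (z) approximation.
n = 378 per group

Sample size formula (two-sample t-test, normal approximation):
n = 2 · ((z_{α/2} + z_β) / d)²

z_{α/2} = 1.645 (for α = 0.1, two-sided)
z_β = 0.553 (for power = 0.71)
d = 0.16

n = 2 · ((1.645 + 0.553) / 0.16)²
n = 2 · (13.738)²
n ≈ 377.47
Round up to the next whole number: n = 378 per group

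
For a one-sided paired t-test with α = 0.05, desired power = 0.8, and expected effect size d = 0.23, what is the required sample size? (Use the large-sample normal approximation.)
n = 117 pairs

Sample size formula (paired t-test, normal approximation):
n = ((z_α + z_β) / d)²

z_α = 1.645 (for α = 0.05, one-sided)
z_β = 0.842 (for power = 0.8)
d = 0.23

n = ((1.645 + 0.842) / 0.23)²
n = (10.813)²
n ≈ 116.92
Round up to the next whole number: n = 117 pairs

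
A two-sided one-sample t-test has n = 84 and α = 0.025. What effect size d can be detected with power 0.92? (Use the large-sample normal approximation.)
d ≈ 0.40

Minimum detectable effect (one-sample t-test, normal approximation):
d = (z_{α/2} + z_β) / √n
d = (2.241 + 1.405) / √84
d = 3.646 / 9.165
d ≈ 0.40

By Cohen's convention (0.2 small / 0.5 medium / 0.8 large): small effect.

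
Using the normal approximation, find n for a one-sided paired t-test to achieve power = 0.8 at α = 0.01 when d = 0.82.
n = 15 pairs

Sample size formula (paired t-test, normal approximation):
n = ((z_α + z_β) / d)²

z_α = 2.326 (for α = 0.01, one-sided)
z_β = 0.842 (for power = 0.8)
d = 0.82

n = ((2.326 + 0.842) / 0.82)²
n = (3.863)²
n ≈ 14.92
Round up to the next whole number: n = 15 pairs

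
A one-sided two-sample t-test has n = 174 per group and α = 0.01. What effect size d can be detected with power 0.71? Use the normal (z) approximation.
d ≈ 0.31

Minimum detectable effect (two-sample t-test, normal approximation):
d = (z_α + z_β) / √(n/2)
d = (2.326 + 0.553) / √(174/2)
d = 2.880 / 9.327
d ≈ 0.31

By Cohen's convention (0.2 small / 0.5 medium / 0.8 large): small effect.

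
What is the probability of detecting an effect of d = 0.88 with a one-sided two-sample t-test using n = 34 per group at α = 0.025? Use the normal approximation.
Power ≈ 0.95

Power calculation (two-sample t-test, normal approximation):
z_β = d · √(n/2) - z_α
z_β = 0.88 · √(34/2) - 1.960
z_β = 0.88 · 4.123 - 1.960
z_β = 1.668

Power = Φ(z_β) = Φ(1.668) ≈ 0.952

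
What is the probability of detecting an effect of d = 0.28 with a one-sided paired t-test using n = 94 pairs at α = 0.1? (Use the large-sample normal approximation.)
Power ≈ 0.92

Power calculation (paired t-test, normal approximation):
z_β = d · √n - z_α
z_β = 0.28 · √94 - 1.282
z_β = 0.28 · 9.695 - 1.282
z_β = 1.433

Power = Φ(z_β) = Φ(1.433) ≈ 0.924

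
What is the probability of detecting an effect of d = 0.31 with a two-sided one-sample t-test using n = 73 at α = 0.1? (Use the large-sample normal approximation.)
Power ≈ 0.84

Power calculation (one-sample t-test, normal approximation):
z_β = d · √n - z_{α/2}
z_β = 0.31 · √73 - 1.645
z_β = 0.31 · 8.544 - 1.645
z_β = 1.004

Power = Φ(z_β) = Φ(1.004) ≈ 0.842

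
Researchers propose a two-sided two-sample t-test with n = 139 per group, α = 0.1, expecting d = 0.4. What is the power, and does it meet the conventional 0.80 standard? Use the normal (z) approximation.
Power ≈ 0.95; the study is adequately powered (power ≥ 0.80)

Power calculation (two-sample t-test, normal approximation):
z_β = d · √(n/2) - z_{α/2}
z_β = 0.4 · √(139/2) - 1.645
z_β = 0.4 · 8.337 - 1.645
z_β = 1.690

Power = Φ(z_β) = Φ(1.690) ≈ 0.954

Effect size d = 0.4 is small by Cohen's convention (0.2/0.5/0.8).

Threshold: power ≥ 0.80 is conventionally adequate.
Power ≈ 0.95 → the study is adequately powered (power ≥ 0.80).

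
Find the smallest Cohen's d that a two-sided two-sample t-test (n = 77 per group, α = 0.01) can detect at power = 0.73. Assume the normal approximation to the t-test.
d ≈ 0.51

Minimum detectable effect (two-sample t-test, normal approximation):
d = (z_{α/2} + z_β) / √(n/2)
d = (2.576 + 0.613) / √(77/2)
d = 3.189 / 6.205
d ≈ 0.51

By Cohen's convention (0.2 small / 0.5 medium / 0.8 large): medium effect.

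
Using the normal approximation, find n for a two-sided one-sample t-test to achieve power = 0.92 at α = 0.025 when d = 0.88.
n = 18

Sample size formula (one-sample t-test, normal approximation):
n = ((z_{α/2} + z_β) / d)²

z_{α/2} = 2.241 (for α = 0.025, two-sided)
z_β = 1.405 (for power = 0.92)
d = 0.88

n = ((2.241 + 1.405) / 0.88)²
n = (4.143)²
n ≈ 17.16
Round up to the next whole number: n = 18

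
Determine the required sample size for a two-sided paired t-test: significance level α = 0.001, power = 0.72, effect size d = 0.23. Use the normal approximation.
n = 284 pairs

Sample size formula (paired t-test, normal approximation):
n = ((z_{α/2} + z_β) / d)²

z_{α/2} = 3.291 (for α = 0.001, two-sided)
z_β = 0.583 (for power = 0.72)
d = 0.23

n = ((3.291 + 0.583) / 0.23)²
n = (16.843)²
n ≈ 283.69
Round up to the next whole number: n = 284 pairs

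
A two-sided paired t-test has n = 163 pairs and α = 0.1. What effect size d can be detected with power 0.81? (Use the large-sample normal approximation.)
d ≈ 0.20

Minimum detectable effect (paired t-test, normal approximation):
d = (z_{α/2} + z_β) / √n
d = (1.645 + 0.878) / √163
d = 2.523 / 12.767
d ≈ 0.20

By Cohen's convention (0.2 small / 0.5 medium / 0.8 large): small effect.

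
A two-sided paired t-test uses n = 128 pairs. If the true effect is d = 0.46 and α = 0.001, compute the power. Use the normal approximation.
Power ≈ 0.97

Power calculation (paired t-test, normal approximation):
z_β = d · √n - z_{α/2}
z_β = 0.46 · √128 - 3.291
z_β = 0.46 · 11.314 - 3.291
z_β = 1.914

Power = Φ(z_β) = Φ(1.914) ≈ 0.972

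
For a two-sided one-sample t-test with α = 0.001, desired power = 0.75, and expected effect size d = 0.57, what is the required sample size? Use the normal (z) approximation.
n = 49

Sample size formula (one-sample t-test, normal approximation):
n = ((z_{α/2} + z_β) / d)²

z_{α/2} = 3.291 (for α = 0.001, two-sided)
z_β = 0.674 (for power = 0.75)
d = 0.57

n = ((3.291 + 0.674) / 0.57)²
n = (6.956)²
n ≈ 48.39
Round up to the next whole number: n = 49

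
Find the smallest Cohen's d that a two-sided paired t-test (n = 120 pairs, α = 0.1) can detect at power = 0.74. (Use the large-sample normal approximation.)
d ≈ 0.21

Minimum detectable effect (paired t-test, normal approximation):
d = (z_{α/2} + z_β) / √n
d = (1.645 + 0.643) / √120
d = 2.288 / 10.954
d ≈ 0.21

By Cohen's convention (0.2 small / 0.5 medium / 0.8 large): small effect.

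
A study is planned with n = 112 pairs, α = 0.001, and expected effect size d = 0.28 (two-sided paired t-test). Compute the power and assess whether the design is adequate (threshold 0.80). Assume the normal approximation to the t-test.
Power ≈ 0.37; the study is underpowered (power < 0.80)

Power calculation (paired t-test, normal approximation):
z_β = d · √n - z_{α/2}
z_β = 0.28 · √112 - 3.291
z_β = 0.28 · 10.583 - 3.291
z_β = -0.327

Power = Φ(z_β) = Φ(-0.327) ≈ 0.372

Effect size d = 0.28 is small by Cohen's convention (0.2/0.5/0.8).

Threshold: power ≥ 0.80 is conventionally adequate.
Power ≈ 0.37 → the study is underpowered (power < 0.80).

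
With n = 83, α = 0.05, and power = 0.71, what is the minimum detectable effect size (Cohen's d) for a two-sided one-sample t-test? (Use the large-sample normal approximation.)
d ≈ 0.28

Minimum detectable effect (one-sample t-test, normal approximation):
d = (z_{α/2} + z_β) / √n
d = (1.960 + 0.553) / √83
d = 2.513 / 9.110
d ≈ 0.28

By Cohen's convention (0.2 small / 0.5 medium / 0.8 large): small effect.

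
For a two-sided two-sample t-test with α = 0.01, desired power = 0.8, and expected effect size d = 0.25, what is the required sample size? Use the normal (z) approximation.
n = 374 per group

Sample size formula (two-sample t-test, normal approximation):
n = 2 · ((z_{α/2} + z_β) / d)²

z_{α/2} = 2.576 (for α = 0.01, two-sided)
z_β = 0.842 (for power = 0.8)
d = 0.25

n = 2 · ((2.576 + 0.842) / 0.25)²
n = 2 · (13.672)²
n ≈ 373.85
Round up to the next whole number: n = 374 per group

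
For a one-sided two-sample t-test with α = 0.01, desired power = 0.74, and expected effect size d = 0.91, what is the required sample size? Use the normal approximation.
n = 22 per group

Sample size formula (two-sample t-test, normal approximation):
n = 2 · ((z_α + z_β) / d)²

z_α = 2.326 (for α = 0.01, one-sided)
z_β = 0.643 (for power = 0.74)
d = 0.91

n = 2 · ((2.326 + 0.643) / 0.91)²
n = 2 · (3.263)²
n ≈ 21.29
Round up to the next whole number: n = 22 per group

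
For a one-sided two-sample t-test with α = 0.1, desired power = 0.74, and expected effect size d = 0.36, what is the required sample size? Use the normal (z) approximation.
n = 58 per group

Sample size formula (two-sample t-test, normal approximation):
n = 2 · ((z_α + z_β) / d)²

z_α = 1.282 (for α = 0.1, one-sided)
z_β = 0.643 (for power = 0.74)
d = 0.36

n = 2 · ((1.282 + 0.643) / 0.36)²
n = 2 · (5.347)²
n ≈ 57.18
Round up to the next whole number: n = 58 per group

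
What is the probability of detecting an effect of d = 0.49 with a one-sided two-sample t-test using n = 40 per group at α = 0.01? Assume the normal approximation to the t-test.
Power ≈ 0.45

Power calculation (two-sample t-test, normal approximation):
z_β = d · √(n/2) - z_α
z_β = 0.49 · √(40/2) - 2.326
z_β = 0.49 · 4.472 - 2.326
z_β = -0.135

Power = Φ(z_β) = Φ(-0.135) ≈ 0.446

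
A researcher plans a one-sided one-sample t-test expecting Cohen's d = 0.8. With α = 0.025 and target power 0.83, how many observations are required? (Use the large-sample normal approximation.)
n = 14

Sample size formula (one-sample t-test, normal approximation):
n = ((z_α + z_β) / d)²

z_α = 1.960 (for α = 0.025, one-sided)
z_β = 0.954 (for power = 0.83)
d = 0.8

n = ((1.960 + 0.954) / 0.8)²
n = (3.643)²
n ≈ 13.27
Round up to the next whole number: n = 14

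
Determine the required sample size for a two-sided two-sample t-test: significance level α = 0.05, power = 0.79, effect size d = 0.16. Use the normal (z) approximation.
n = 598 per group

Sample size formula (two-sample t-test, normal approximation):
n = 2 · ((z_{α/2} + z_β) / d)²

z_{α/2} = 1.960 (for α = 0.05, two-sided)
z_β = 0.806 (for power = 0.79)
d = 0.16

n = 2 · ((1.960 + 0.806) / 0.16)²
n = 2 · (17.288)²
n ≈ 597.75
Round up to the next whole number: n = 598 per group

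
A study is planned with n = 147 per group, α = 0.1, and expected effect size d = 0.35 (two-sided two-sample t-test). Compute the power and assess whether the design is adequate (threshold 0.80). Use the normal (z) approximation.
Power ≈ 0.91; the study is adequately powered (power ≥ 0.80)

Power calculation (two-sample t-test, normal approximation):
z_β = d · √(n/2) - z_{α/2}
z_β = 0.35 · √(147/2) - 1.645
z_β = 0.35 · 8.573 - 1.645
z_β = 1.356

Power = Φ(z_β) = Φ(1.356) ≈ 0.912

Effect size d = 0.35 is small by Cohen's convention (0.2/0.5/0.8).

Threshold: power ≥ 0.80 is conventionally adequate.
Power ≈ 0.91 → the study is adequately powered (power ≥ 0.80).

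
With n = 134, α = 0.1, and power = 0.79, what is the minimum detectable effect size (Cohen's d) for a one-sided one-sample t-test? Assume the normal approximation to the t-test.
d ≈ 0.18

Minimum detectable effect (one-sample t-test, normal approximation):
d = (z_α + z_β) / √n
d = (1.282 + 0.806) / √134
d = 2.088 / 11.576
d ≈ 0.18

By Cohen's convention (0.2 small / 0.5 medium / 0.8 large): very small effect.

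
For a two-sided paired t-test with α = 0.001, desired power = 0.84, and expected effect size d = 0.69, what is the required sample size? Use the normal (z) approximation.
n = 39 pairs

Sample size formula (paired t-test, normal approximation):
n = ((z_{α/2} + z_β) / d)²

z_{α/2} = 3.291 (for α = 0.001, two-sided)
z_β = 0.994 (for power = 0.84)
d = 0.69

n = ((3.291 + 0.994) / 0.69)²
n = (6.210)²
n ≈ 38.56
Round up to the next whole number: n = 39 pairs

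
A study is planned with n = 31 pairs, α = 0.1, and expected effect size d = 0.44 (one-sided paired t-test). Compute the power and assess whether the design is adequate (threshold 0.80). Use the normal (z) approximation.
Power ≈ 0.88; the study is adequately powered (power ≥ 0.80)

Power calculation (paired t-test, normal approximation):
z_β = d · √n - z_α
z_β = 0.44 · √31 - 1.282
z_β = 0.44 · 5.568 - 1.282
z_β = 1.168

Power = Φ(z_β) = Φ(1.168) ≈ 0.879

Effect size d = 0.44 is small by Cohen's convention (0.2/0.5/0.8).

Threshold: power ≥ 0.80 is conventionally adequate.
Power ≈ 0.88 → the study is adequately powered (power ≥ 0.80).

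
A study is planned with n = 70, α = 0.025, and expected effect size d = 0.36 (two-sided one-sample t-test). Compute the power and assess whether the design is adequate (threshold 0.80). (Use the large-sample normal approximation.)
Power ≈ 0.78; the study is underpowered (power < 0.80)

Power calculation (one-sample t-test, normal approximation):
z_β = d · √n - z_{α/2}
z_β = 0.36 · √70 - 2.241
z_β = 0.36 · 8.367 - 2.241
z_β = 0.771

Power = Φ(z_β) = Φ(0.771) ≈ 0.780

Effect size d = 0.36 is small by Cohen's convention (0.2/0.5/0.8).

Threshold: power ≥ 0.80 is conventionally adequate.
Power ≈ 0.78 → the study is underpowered (power < 0.80).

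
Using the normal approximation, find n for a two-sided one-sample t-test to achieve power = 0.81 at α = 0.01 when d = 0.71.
n = 24

Sample size formula (one-sample t-test, normal approximation):
n = ((z_{α/2} + z_β) / d)²

z_{α/2} = 2.576 (for α = 0.01, two-sided)
z_β = 0.878 (for power = 0.81)
d = 0.71

n = ((2.576 + 0.878) / 0.71)²
n = (4.865)²
n ≈ 23.67
Round up to the next whole number: n = 24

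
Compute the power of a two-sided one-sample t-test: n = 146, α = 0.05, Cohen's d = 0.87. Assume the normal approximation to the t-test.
Power ≈ 1.00

Power calculation (one-sample t-test, normal approximation):
z_β = d · √n - z_{α/2}
z_β = 0.87 · √146 - 1.960
z_β = 0.87 · 12.083 - 1.960
z_β = 8.552

Power = Φ(z_β) = Φ(8.552) ≈ 1.000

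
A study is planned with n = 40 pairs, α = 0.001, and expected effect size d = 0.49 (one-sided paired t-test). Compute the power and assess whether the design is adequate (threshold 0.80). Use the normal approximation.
Power ≈ 0.50; the study is underpowered (power < 0.80)

Power calculation (paired t-test, normal approximation):
z_β = d · √n - z_α
z_β = 0.49 · √40 - 3.090
z_β = 0.49 · 6.325 - 3.090
z_β = 0.009

Power = Φ(z_β) = Φ(0.009) ≈ 0.504

Effect size d = 0.49 is small by Cohen's convention (0.2/0.5/0.8).

Threshold: power ≥ 0.80 is conventionally adequate.
Power ≈ 0.50 → the study is underpowered (power < 0.80).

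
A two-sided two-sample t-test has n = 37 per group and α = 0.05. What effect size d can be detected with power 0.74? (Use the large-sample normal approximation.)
d ≈ 0.61

Minimum detectable effect (two-sample t-test, normal approximation):
d = (z_{α/2} + z_β) / √(n/2)
d = (1.960 + 0.643) / √(37/2)
d = 2.603 / 4.301
d ≈ 0.61

By Cohen's convention (0.2 small / 0.5 medium / 0.8 large): medium effect.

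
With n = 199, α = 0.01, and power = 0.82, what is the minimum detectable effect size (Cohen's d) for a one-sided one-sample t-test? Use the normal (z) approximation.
d ≈ 0.23

Minimum detectable effect (one-sample t-test, normal approximation):
d = (z_α + z_β) / √n
d = (2.326 + 0.915) / √199
d = 3.242 / 14.107
d ≈ 0.23

By Cohen's convention (0.2 small / 0.5 medium / 0.8 large): small effect.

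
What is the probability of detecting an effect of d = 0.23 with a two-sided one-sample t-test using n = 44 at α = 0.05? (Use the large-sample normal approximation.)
Power ≈ 0.33

Power calculation (one-sample t-test, normal approximation):
z_β = d · √n - z_{α/2}
z_β = 0.23 · √44 - 1.960
z_β = 0.23 · 6.633 - 1.960
z_β = -0.434

Power = Φ(z_β) = Φ(-0.434) ≈ 0.332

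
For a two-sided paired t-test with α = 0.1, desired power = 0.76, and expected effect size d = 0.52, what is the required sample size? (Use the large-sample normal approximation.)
n = 21 pairs

Sample size formula (paired t-test, normal approximation):
n = ((z_{α/2} + z_β) / d)²

z_{α/2} = 1.645 (for α = 0.1, two-sided)
z_β = 0.706 (for power = 0.76)
d = 0.52

n = ((1.645 + 0.706) / 0.52)²
n = (4.521)²
n ≈ 20.44
Round up to the next whole number: n = 21 pairs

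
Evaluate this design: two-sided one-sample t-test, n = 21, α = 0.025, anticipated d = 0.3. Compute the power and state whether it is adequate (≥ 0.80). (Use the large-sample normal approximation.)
Power ≈ 0.19; the study is underpowered (power < 0.80)

Power calculation (one-sample t-test, normal approximation):
z_β = d · √n - z_{α/2}
z_β = 0.3 · √21 - 2.241
z_β = 0.3 · 4.583 - 2.241
z_β = -0.867

Power = Φ(z_β) = Φ(-0.867) ≈ 0.193

Effect size d = 0.3 is small by Cohen's convention (0.2/0.5/0.8).

Threshold: power ≥ 0.80 is conventionally adequate.
Power ≈ 0.19 → the study is underpowered (power < 0.80).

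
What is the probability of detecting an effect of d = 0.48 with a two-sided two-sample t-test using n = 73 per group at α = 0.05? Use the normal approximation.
Power ≈ 0.83

Power calculation (two-sample t-test, normal approximation):
z_β = d · √(n/2) - z_{α/2}
z_β = 0.48 · √(73/2) - 1.960
z_β = 0.48 · 6.042 - 1.960
z_β = 0.940

Power = Φ(z_β) = Φ(0.940) ≈ 0.826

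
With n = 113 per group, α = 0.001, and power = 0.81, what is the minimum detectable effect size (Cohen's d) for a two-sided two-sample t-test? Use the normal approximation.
d ≈ 0.55

Minimum detectable effect (two-sample t-test, normal approximation):
d = (z_{α/2} + z_β) / √(n/2)
d = (3.291 + 0.878) / √(113/2)
d = 4.168 / 7.517
d ≈ 0.55

By Cohen's convention (0.2 small / 0.5 medium / 0.8 large): medium effect.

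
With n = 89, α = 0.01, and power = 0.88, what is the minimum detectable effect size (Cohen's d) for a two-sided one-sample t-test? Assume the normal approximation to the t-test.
d ≈ 0.40

Minimum detectable effect (one-sample t-test, normal approximation):
d = (z_{α/2} + z_β) / √n
d = (2.576 + 1.175) / √89
d = 3.751 / 9.434
d ≈ 0.40

By Cohen's convention (0.2 small / 0.5 medium / 0.8 large): small effect.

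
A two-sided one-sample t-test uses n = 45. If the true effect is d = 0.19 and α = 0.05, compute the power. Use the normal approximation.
Power ≈ 0.25

Power calculation (one-sample t-test, normal approximation):
z_β = d · √n - z_{α/2}
z_β = 0.19 · √45 - 1.960
z_β = 0.19 · 6.708 - 1.960
z_β = -0.685

Power = Φ(z_β) = Φ(-0.685) ≈ 0.247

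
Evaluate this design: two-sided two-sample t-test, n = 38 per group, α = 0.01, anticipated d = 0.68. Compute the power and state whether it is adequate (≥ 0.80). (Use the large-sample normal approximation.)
Power ≈ 0.65; the study is underpowered (power < 0.80)

Power calculation (two-sample t-test, normal approximation):
z_β = d · √(n/2) - z_{α/2}
z_β = 0.68 · √(38/2) - 2.576
z_β = 0.68 · 4.359 - 2.576
z_β = 0.388

Power = Φ(z_β) = Φ(0.388) ≈ 0.651

Effect size d = 0.68 is medium by Cohen's convention (0.2/0.5/0.8).

Threshold: power ≥ 0.80 is conventionally adequate.
Power ≈ 0.65 → the study is underpowered (power < 0.80).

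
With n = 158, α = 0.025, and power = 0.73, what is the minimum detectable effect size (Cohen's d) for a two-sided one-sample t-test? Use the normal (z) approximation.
d ≈ 0.23

Minimum detectable effect (one-sample t-test, normal approximation):
d = (z_{α/2} + z_β) / √n
d = (2.241 + 0.613) / √158
d = 2.854 / 12.570
d ≈ 0.23

By Cohen's convention (0.2 small / 0.5 medium / 0.8 large): small effect.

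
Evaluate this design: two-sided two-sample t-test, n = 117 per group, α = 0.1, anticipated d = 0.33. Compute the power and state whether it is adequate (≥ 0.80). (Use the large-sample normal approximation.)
Power ≈ 0.81; the study is adequately powered (power ≥ 0.80)

Power calculation (two-sample t-test, normal approximation):
z_β = d · √(n/2) - z_{α/2}
z_β = 0.33 · √(117/2) - 1.645
z_β = 0.33 · 7.649 - 1.645
z_β = 0.879

Power = Φ(z_β) = Φ(0.879) ≈ 0.810

Effect size d = 0.33 is small by Cohen's convention (0.2/0.5/0.8).

Threshold: power ≥ 0.80 is conventionally adequate.
Power ≈ 0.81 → the study is adequately powered (power ≥ 0.80).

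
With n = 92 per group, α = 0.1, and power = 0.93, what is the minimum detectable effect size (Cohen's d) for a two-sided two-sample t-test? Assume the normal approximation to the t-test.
d ≈ 0.46

Minimum detectable effect (two-sample t-test, normal approximation):
d = (z_{α/2} + z_β) / √(n/2)
d = (1.645 + 1.476) / √(92/2)
d = 3.121 / 6.782
d ≈ 0.46

By Cohen's convention (0.2 small / 0.5 medium / 0.8 large): small effect.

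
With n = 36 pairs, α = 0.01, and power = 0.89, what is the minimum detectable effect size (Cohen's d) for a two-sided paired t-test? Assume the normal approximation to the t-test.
d ≈ 0.63

Minimum detectable effect (paired t-test, normal approximation):
d = (z_{α/2} + z_β) / √n
d = (2.576 + 1.227) / √36
d = 3.802 / 6.000
d ≈ 0.63

By Cohen's convention (0.2 small / 0.5 medium / 0.8 large): medium effect.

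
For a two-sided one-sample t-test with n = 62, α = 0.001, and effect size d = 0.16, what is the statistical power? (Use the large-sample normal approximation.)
Power ≈ 0.02

Power calculation (one-sample t-test, normal approximation):
z_β = d · √n - z_{α/2}
z_β = 0.16 · √62 - 3.291
z_β = 0.16 · 7.874 - 3.291
z_β = -2.031

Power = Φ(z_β) = Φ(-2.031) ≈ 0.021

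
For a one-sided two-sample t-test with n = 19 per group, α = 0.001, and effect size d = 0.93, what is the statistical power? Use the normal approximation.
Power ≈ 0.41

Power calculation (two-sample t-test, normal approximation):
z_β = d · √(n/2) - z_α
z_β = 0.93 · √(19/2) - 3.090
z_β = 0.93 · 3.082 - 3.090
z_β = -0.224

Power = Φ(z_β) = Φ(-0.224) ≈ 0.411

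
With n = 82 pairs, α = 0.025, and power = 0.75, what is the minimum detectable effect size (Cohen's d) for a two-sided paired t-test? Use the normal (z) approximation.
d ≈ 0.32

Minimum detectable effect (paired t-test, normal approximation):
d = (z_{α/2} + z_β) / √n
d = (2.241 + 0.674) / √82
d = 2.916 / 9.055
d ≈ 0.32

By Cohen's convention (0.2 small / 0.5 medium / 0.8 large): small effect.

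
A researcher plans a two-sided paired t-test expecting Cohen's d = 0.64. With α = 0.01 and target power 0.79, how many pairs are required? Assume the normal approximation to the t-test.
n = 28 pairs

Sample size formula (paired t-test, normal approximation):
n = ((z_{α/2} + z_β) / d)²

z_{α/2} = 2.576 (for α = 0.01, two-sided)
z_β = 0.806 (for power = 0.79)
d = 0.64

n = ((2.576 + 0.806) / 0.64)²
n = (5.284)²
n ≈ 27.92
Round up to the next whole number: n = 28 pairs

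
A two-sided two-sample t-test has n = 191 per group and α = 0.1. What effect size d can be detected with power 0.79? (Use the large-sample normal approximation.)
d ≈ 0.25

Minimum detectable effect (two-sample t-test, normal approximation):
d = (z_{α/2} + z_β) / √(n/2)
d = (1.645 + 0.806) / √(191/2)
d = 2.451 / 9.772
d ≈ 0.25

By Cohen's convention (0.2 small / 0.5 medium / 0.8 large): small effect.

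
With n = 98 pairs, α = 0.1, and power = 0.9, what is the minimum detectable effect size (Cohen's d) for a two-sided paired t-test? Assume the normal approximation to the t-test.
d ≈ 0.30

Minimum detectable effect (paired t-test, normal approximation):
d = (z_{α/2} + z_β) / √n
d = (1.645 + 1.282) / √98
d = 2.926 / 9.899
d ≈ 0.30

By Cohen's convention (0.2 small / 0.5 medium / 0.8 large): small effect.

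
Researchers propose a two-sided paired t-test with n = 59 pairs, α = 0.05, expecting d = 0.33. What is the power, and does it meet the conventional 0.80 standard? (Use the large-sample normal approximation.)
Power ≈ 0.72; the study is underpowered (power < 0.80)

Power calculation (paired t-test, normal approximation):
z_β = d · √n - z_{α/2}
z_β = 0.33 · √59 - 1.960
z_β = 0.33 · 7.681 - 1.960
z_β = 0.575

Power = Φ(z_β) = Φ(0.575) ≈ 0.717

Effect size d = 0.33 is small by Cohen's convention (0.2/0.5/0.8).

Threshold: power ≥ 0.80 is conventionally adequate.
Power ≈ 0.72 → the study is underpowered (power < 0.80).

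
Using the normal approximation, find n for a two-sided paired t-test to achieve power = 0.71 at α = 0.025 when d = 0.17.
n = 271 pairs

Sample size formula (paired t-test, normal approximation):
n = ((z_{α/2} + z_β) / d)²

z_{α/2} = 2.241 (for α = 0.025, two-sided)
z_β = 0.553 (for power = 0.71)
d = 0.17

n = ((2.241 + 0.553) / 0.17)²
n = (16.435)²
n ≈ 270.11
Round up to the next whole number: n = 271 pairs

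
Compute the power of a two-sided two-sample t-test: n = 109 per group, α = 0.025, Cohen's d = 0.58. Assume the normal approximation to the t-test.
Power ≈ 0.98

Power calculation (two-sample t-test, normal approximation):
z_β = d · √(n/2) - z_{α/2}
z_β = 0.58 · √(109/2) - 2.241
z_β = 0.58 · 7.382 - 2.241
z_β = 2.040

Power = Φ(z_β) = Φ(2.040) ≈ 0.979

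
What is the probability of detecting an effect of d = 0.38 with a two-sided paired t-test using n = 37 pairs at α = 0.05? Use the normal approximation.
Power ≈ 0.64

Power calculation (paired t-test, normal approximation):
z_β = d · √n - z_{α/2}
z_β = 0.38 · √37 - 1.960
z_β = 0.38 · 6.083 - 1.960
z_β = 0.351

Power = Φ(z_β) = Φ(0.351) ≈ 0.637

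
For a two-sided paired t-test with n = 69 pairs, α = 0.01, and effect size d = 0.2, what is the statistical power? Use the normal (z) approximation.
Power ≈ 0.18

Power calculation (paired t-test, normal approximation):
z_β = d · √n - z_{α/2}
z_β = 0.2 · √69 - 2.576
z_β = 0.2 · 8.307 - 2.576
z_β = -0.915

Power = Φ(z_β) = Φ(-0.915) ≈ 0.180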